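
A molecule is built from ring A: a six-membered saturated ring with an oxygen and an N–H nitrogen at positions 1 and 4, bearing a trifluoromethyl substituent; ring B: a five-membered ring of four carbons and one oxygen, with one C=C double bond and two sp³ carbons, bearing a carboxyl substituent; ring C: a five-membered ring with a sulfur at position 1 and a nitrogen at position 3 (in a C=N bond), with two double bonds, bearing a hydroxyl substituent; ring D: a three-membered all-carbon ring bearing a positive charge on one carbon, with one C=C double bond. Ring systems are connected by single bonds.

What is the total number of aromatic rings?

Ring A has only sp³ atoms, so it is not fully conjugated — not aromatic (morpholine).
Ring B has two sp³ carbons, so it is not fully conjugated — not aromatic (2,3-dihydrofuran).
Ring C is planar and fully conjugated; 2 ring double bonds (4 π electrons) plus a heteroatom lone pair (2) give 6 π electrons. 6 = 4(1)+2, so ring C is aromatic (thiazole).
Ring D is fully conjugated (every ring atom contributes a p orbital); 1 ring double bond (2 π electrons) plus the carbocation's empty p orbital (0, but keeps the ring conjugated) give 2 π electrons. 2 = 4(0)+2, so ring D is aromatic (cyclopropenyl cation).
Aromatic: C, D. Total: 2.

2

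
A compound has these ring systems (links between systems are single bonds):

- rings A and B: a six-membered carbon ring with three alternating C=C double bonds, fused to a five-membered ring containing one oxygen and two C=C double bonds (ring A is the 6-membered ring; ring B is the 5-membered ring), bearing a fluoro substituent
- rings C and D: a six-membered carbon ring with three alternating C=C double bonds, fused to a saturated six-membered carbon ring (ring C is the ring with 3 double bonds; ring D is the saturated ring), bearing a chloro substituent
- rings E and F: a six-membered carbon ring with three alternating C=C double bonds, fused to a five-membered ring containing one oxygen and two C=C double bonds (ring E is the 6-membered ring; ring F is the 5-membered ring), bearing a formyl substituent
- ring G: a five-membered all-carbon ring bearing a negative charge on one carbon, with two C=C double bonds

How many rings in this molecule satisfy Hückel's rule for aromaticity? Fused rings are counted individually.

6

Rings A and B form a fused bicyclic system (with one oxygen) with 9 sp² atoms and 10 π electrons from ring double bonds plus a heteroatom lone pair. 10 = 4(2)+2, so the system is aromatic and both rings count as aromatic (benzofuran).
Ring C is planar and fully conjugated; 3 ring double bonds give 6 π electrons. Since 6 = 4n+2 (n=1), ring C is aromatic (benzene ring).
Ring D has four sp³ carbons, so it is not fully conjugated — not aromatic (cyclohexane ring).
Rings E and F form a fused bicyclic system (with one oxygen) with 9 sp² atoms and 10 π electrons from ring double bonds plus a heteroatom lone pair. 10 = 4(2)+2, so the system is aromatic and both rings count as aromatic (benzofuran).
Ring G is fully conjugated (every ring atom contributes a p orbital); 2 ring double bonds (4 π electrons) plus the carbanion lone pair (2) give 6 π electrons. Since 6 = 4n+2 (n=1), ring G is aromatic (cyclopentadienyl anion).
Aromatic: A, B, C, E, F, G. Total: 6.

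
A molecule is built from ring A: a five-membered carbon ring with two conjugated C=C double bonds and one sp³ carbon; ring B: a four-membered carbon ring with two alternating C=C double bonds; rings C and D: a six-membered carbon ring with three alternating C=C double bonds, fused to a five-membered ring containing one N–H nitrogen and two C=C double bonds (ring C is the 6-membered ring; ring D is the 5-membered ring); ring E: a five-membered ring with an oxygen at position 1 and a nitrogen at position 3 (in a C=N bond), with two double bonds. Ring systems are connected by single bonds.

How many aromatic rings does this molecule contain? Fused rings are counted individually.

Ring A has one sp³ carbon, so it is not fully conjugated — not aromatic (cyclopentadiene).
Ring B has only sp² ring atoms; a planar conformation would have a fully conjugated π system of 4 electrons. But 4 = 4(1), which is 4n not 4n+2, so ring B is not aromatic (cyclobutadiene) — cyclobutadiene is antiaromatic and distorts to a rectangle.
Rings C and D form a fused bicyclic system (with one N–H) with 9 sp² atoms and 10 π electrons from ring double bonds plus a heteroatom lone pair. 10 = 4(2)+2, so the system is aromatic and both rings count as aromatic (indole).
Ring E has a continuous p-orbital overlap around the ring; 2 ring double bonds (4 π electrons) plus a heteroatom lone pair (2) give 6 π electrons. 6 = 4(1)+2, so ring E is aromatic (oxazole).
Aromatic: C, D, E. Total: 3.

3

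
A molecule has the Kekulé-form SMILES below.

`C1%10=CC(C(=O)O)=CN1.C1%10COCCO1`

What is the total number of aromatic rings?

1

The SMILES encodes a five-membered ring of four carbons and one nitrogen bearing a hydrogen, with two C=C double bonds; a six-membered saturated ring with oxygens at positions 1 and 4.
The 5-membered ring with one N–H is fully conjugated (every ring atom contributes a p orbital); 2 ring double bonds (4 π electrons) plus a heteroatom lone pair (2) give 6 π electrons. That satisfies 4n+2 with n=1, so it is aromatic (pyrrole).
The 6-membered ring with two oxygens (1,4) has only sp³ atoms, so it is not fully conjugated — not aromatic (1,4-dioxane).
1 of the 2 rings is aromatic. Total: 1.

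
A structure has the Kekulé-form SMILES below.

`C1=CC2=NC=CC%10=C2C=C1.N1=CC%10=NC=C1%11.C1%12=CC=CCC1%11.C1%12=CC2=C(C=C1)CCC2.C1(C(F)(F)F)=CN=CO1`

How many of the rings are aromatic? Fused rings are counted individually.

5

The SMILES encodes two fused six-membered rings, each with three alternating double bonds; one ring is all carbon and the other has one ring nitrogen; a six-membered ring with nitrogens at positions 1 and 4 and three alternating double bonds; a six-membered carbon ring with two conjugated C=C double bonds and two sp³ carbons; a six-membered carbon ring with three alternating C=C double bonds, fused to a saturated five-membered carbon ring; a five-membered ring with an oxygen at position 1 and a nitrogen at position 3 (in a C=N bond), with two double bonds.
The fused 6/6-membered bicyclic (with one nitrogen) is a single π system with 10 sp² atoms and 10 π electrons from ring double bonds. 10 = 4(2)+2, so the system is aromatic and both rings count as aromatic (quinoline).
The 6-membered ring with two nitrogens (1,4) is fully conjugated (every ring atom contributes a p orbital); 3 ring double bonds give 6 π electrons. That satisfies 4n+2 with n=1, so it is aromatic (pyrazine).
The 6-membered ring has two sp³ carbons, so it is not fully conjugated — not aromatic (1,3-cyclohexadiene).
The second 6-membered ring is planar and fully conjugated; 3 ring double bonds give 6 π electrons. That satisfies 4n+2 with n=1, so it is aromatic (benzene ring).
The 5-membered ring has three sp³ carbons, so it is not fully conjugated — not aromatic (cyclopentane ring).
The 5-membered ring with one oxygen and one =N– is fully conjugated (every ring atom contributes a p orbital); 2 ring double bonds (4 π electrons) plus a heteroatom lone pair (2) give 6 π electrons. 6 = 4(1)+2, so it is aromatic (oxazole).
5 of the 7 rings are aromatic. Total: 5.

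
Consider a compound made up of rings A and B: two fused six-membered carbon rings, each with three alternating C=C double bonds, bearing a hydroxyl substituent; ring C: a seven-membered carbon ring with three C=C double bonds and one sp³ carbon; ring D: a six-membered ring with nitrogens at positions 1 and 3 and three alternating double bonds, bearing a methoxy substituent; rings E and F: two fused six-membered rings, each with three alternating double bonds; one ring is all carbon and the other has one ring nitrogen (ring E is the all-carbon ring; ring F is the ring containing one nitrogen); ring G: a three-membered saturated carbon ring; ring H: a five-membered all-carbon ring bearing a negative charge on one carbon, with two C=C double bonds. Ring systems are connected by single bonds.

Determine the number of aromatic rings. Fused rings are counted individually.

Rings A and B form a fused bicyclic system with 10 sp² atoms and 10 π electrons from ring double bonds. 10 = 4(2)+2, so the system is aromatic and both rings count as aromatic (naphthalene).
Ring C has one sp³ carbon, so it is not fully conjugated — not aromatic (cycloheptatriene).
Ring D is fully conjugated (every ring atom contributes a p orbital); 3 ring double bonds give 6 π electrons. Since 6 = 4n+2 (n=1), ring D is aromatic (pyrimidine).
Rings E and F form a fused bicyclic system (with one nitrogen) with 10 sp² atoms and 10 π electrons from ring double bonds. 10 = 4(2)+2, so the system is aromatic and both rings count as aromatic (quinoline).
Ring G has only sp³ atoms, so it is not fully conjugated — not aromatic (cyclopropane).
Ring H has a continuous p-orbital overlap around the ring; 2 ring double bonds (4 π electrons) plus the carbanion lone pair (2) give 6 π electrons. 6 = 4(1)+2, so ring H is aromatic (cyclopentadienyl anion).
Aromatic: A, B, D, E, F, H. Total: 6.

6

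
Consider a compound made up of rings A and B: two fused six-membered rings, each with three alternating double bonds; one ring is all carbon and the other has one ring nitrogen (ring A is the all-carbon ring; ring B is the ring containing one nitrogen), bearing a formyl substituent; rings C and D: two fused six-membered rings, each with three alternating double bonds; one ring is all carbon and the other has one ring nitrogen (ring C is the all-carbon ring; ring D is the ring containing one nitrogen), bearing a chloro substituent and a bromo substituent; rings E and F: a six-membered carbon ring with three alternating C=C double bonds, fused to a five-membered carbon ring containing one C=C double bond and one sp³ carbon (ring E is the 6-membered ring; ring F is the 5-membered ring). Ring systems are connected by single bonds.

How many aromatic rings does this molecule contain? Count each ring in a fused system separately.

5

Rings A and B form a fused bicyclic system (with one nitrogen) with 10 sp² atoms and 10 π electrons from ring double bonds. 10 = 4(2)+2, so the system is aromatic and both rings count as aromatic (quinoline).
Rings C and D form a fused bicyclic system (with one nitrogen) with 10 sp² atoms and 10 π electrons from ring double bonds. 10 = 4(2)+2, so the system is aromatic and both rings count as aromatic (quinoline).
Ring E is planar and fully conjugated; 3 ring double bonds give 6 π electrons. Since 6 = 4n+2 (n=1), ring E is aromatic (benzene ring).
Ring F has one sp³ carbon, so it is not fully conjugated — not aromatic (cyclopentene ring).
Aromatic: A, B, C, D, E. Total: 5.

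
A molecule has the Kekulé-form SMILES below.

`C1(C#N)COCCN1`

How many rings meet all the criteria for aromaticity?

0

The SMILES encodes a six-membered saturated ring with an oxygen and an N–H nitrogen at positions 1 and 4.
The 6-membered ring with one oxygen and one N–H (1,4) has only sp³ atoms, so it is not fully conjugated — not aromatic (morpholine).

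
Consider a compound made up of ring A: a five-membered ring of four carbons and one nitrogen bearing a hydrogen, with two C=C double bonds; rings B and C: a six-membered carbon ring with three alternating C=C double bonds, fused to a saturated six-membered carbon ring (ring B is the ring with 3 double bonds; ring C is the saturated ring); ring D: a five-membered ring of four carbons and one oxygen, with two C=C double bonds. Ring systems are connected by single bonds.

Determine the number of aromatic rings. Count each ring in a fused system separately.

3

Ring A is fully conjugated (every ring atom contributes a p orbital); 2 ring double bonds (4 π electrons) plus a heteroatom lone pair (2) give 6 π electrons. 6 = 4(1)+2, so ring A is aromatic (pyrrole).
Ring B is fully conjugated (every ring atom contributes a p orbital); 3 ring double bonds give 6 π electrons. That satisfies 4n+2 with n=1, so ring B is aromatic (benzene ring).
Ring C has four sp³ carbons, so it is not fully conjugated — not aromatic (cyclohexane ring).
Ring D is planar and fully conjugated; 2 ring double bonds (4 π electrons) plus a heteroatom lone pair (2) give 6 π electrons. 6 = 4(1)+2, so ring D is aromatic (furan).
Aromatic: A, B, D. Total: 3.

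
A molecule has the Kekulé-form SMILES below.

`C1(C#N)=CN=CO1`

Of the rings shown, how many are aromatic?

1

The SMILES encodes a five-membered ring with an oxygen at position 1 and a nitrogen at position 3 (in a C=N bond), with two double bonds.
The 5-membered ring with one oxygen and one =N– has a continuous p-orbital overlap around the ring; 2 ring double bonds (4 π electrons) plus a heteroatom lone pair (2) give 6 π electrons. That satisfies 4n+2 with n=1, so it is aromatic (oxazole).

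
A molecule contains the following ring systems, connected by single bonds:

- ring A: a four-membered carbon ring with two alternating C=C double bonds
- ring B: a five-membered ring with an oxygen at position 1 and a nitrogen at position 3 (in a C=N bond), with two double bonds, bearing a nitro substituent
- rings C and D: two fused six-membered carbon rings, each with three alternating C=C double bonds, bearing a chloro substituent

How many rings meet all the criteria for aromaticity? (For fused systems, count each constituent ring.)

Ring A has only sp² ring atoms; a planar conformation would have a fully conjugated π system of 4 electrons. But 4 = 4(1), which is 4n not 4n+2, so ring A is not aromatic (cyclobutadiene) — cyclobutadiene is antiaromatic and distorts to a rectangle.
Ring B has a continuous p-orbital overlap around the ring; 2 ring double bonds (4 π electrons) plus a heteroatom lone pair (2) give 6 π electrons. That satisfies 4n+2 with n=1, so ring B is aromatic (oxazole).
Rings C and D form a fused bicyclic system with 10 sp² atoms and 10 π electrons from ring double bonds. 10 = 4(2)+2, so the system is aromatic and both rings count as aromatic (naphthalene).
Aromatic: B, C, D. Total: 3.

3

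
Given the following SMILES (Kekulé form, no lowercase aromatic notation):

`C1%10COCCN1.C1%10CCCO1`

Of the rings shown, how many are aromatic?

0

The SMILES encodes a six-membered saturated ring with an oxygen and an N–H nitrogen at positions 1 and 4; a five-membered saturated ring of four carbons and one oxygen.
The 6-membered ring with one oxygen and one N–H (1,4) has only sp³ atoms, so it is not fully conjugated — not aromatic (morpholine).
The 5-membered ring with one oxygen has only sp³ atoms, so it is not fully conjugated — not aromatic (tetrahydrofuran).
None of the rings are aromatic. Total: 0.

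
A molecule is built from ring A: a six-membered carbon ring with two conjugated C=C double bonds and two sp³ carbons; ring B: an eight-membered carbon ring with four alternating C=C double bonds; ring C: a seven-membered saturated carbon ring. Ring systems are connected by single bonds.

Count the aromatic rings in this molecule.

0

Ring A has two sp³ carbons, so it is not fully conjugated — not aromatic (1,3-cyclohexadiene).
Ring B has only sp² ring atoms; a planar conformation would have a fully conjugated π system of 8 electrons. But 8 = 4(2), which is 4n not 4n+2, so ring B is not aromatic (cyclooctatetraene) — cyclooctatetraene distorts into a non-planar tub to avoid antiaromaticity.
Ring C has only sp³ atoms, so it is not fully conjugated — not aromatic (cycloheptane).
No ring is aromatic. Total: 0.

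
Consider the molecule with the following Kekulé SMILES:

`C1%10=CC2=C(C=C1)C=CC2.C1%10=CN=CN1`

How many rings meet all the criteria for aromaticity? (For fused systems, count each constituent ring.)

2

The SMILES encodes a six-membered carbon ring with three alternating C=C double bonds, fused to a five-membered carbon ring containing one C=C double bond and one sp³ carbon; a five-membered ring with nitrogens at positions 1 and 3 (one bearing H, one in a C=N bond) and two double bonds.
The 6-membered ring is planar and fully conjugated; 3 ring double bonds give 6 π electrons. Since 6 = 4n+2 (n=1), it is aromatic (benzene ring).
The 5-membered ring has one sp³ carbon, so it is not fully conjugated — not aromatic (cyclopentene ring).
The 5-membered ring with two nitrogens (one N–H, one =N–) has a continuous p-orbital overlap around the ring; 2 ring double bonds (4 π electrons) plus a heteroatom lone pair (2) give 6 π electrons. 6 = 4(1)+2, so it is aromatic (imidazole).
2 of the 3 rings are aromatic. Total: 2.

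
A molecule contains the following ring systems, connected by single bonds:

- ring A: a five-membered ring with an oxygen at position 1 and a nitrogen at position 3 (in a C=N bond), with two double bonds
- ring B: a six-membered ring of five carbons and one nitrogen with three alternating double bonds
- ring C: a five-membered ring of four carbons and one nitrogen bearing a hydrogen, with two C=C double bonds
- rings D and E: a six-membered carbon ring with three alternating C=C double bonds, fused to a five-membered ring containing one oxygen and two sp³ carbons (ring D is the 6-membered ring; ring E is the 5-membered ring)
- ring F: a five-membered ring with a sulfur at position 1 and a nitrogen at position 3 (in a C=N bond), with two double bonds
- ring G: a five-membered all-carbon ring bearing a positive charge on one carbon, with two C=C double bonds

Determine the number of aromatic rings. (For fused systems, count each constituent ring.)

Ring A is planar and fully conjugated; 2 ring double bonds (4 π electrons) plus a heteroatom lone pair (2) give 6 π electrons. 6 = 4(1)+2, so ring A is aromatic (oxazole).
Ring B is fully conjugated (every ring atom contributes a p orbital); 3 ring double bonds give 6 π electrons. Since 6 = 4n+2 (n=1), ring B is aromatic (pyridine).
Ring C is planar and fully conjugated; 2 ring double bonds (4 π electrons) plus a heteroatom lone pair (2) give 6 π electrons. Since 6 = 4n+2 (n=1), ring C is aromatic (pyrrole).
Ring D is fully conjugated (every ring atom contributes a p orbital); 3 ring double bonds give 6 π electrons. Since 6 = 4n+2 (n=1), ring D is aromatic (benzene ring).
Ring E has two sp³ carbons, so it is not fully conjugated — not aromatic (oxolane ring).
Ring F is fully conjugated (every ring atom contributes a p orbital); 2 ring double bonds (4 π electrons) plus a heteroatom lone pair (2) give 6 π electrons. 6 = 4(1)+2, so ring F is aromatic (thiazole).
Ring G has only sp² ring atoms; a planar conformation would have a fully conjugated π system of 4 electrons. But 4 = 4(1), which is 4n not 4n+2, so ring G is not aromatic (cyclopentadienyl cation).
Aromatic: A, B, C, D, F. Total: 5.

5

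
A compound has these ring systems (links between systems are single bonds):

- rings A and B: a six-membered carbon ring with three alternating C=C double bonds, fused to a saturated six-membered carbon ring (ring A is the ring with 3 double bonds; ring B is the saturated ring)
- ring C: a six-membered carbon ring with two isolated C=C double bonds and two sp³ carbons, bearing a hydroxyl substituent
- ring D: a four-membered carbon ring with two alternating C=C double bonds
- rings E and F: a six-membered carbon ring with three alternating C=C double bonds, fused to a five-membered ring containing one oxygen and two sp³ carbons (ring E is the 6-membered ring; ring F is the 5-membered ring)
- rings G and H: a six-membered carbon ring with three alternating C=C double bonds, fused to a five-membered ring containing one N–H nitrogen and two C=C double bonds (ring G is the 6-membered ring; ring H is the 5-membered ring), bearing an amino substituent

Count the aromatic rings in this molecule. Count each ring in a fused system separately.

Ring A is fully conjugated (every ring atom contributes a p orbital); 3 ring double bonds give 6 π electrons. That satisfies 4n+2 with n=1, so ring A is aromatic (benzene ring).
Ring B has four sp³ carbons, so it is not fully conjugated — not aromatic (cyclohexane ring).
Ring C has two sp³ carbons, so it is not fully conjugated — not aromatic (1,4-cyclohexadiene).
Ring D has only sp² ring atoms; a planar conformation would have a fully conjugated π system of 4 electrons. But 4 = 4(1), which is 4n not 4n+2, so ring D is not aromatic (cyclobutadiene) — cyclobutadiene is antiaromatic and distorts to a rectangle.
Ring E is fully conjugated (every ring atom contributes a p orbital); 3 ring double bonds give 6 π electrons. Since 6 = 4n+2 (n=1), ring E is aromatic (benzene ring).
Ring F has two sp³ carbons, so it is not fully conjugated — not aromatic (oxolane ring).
Rings G and H form a fused bicyclic system (with one N–H) with 9 sp² atoms and 10 π electrons from ring double bonds plus a heteroatom lone pair. 10 = 4(2)+2, so the system is aromatic and both rings count as aromatic (indole).
Aromatic: A, E, G, H. Total: 4.

4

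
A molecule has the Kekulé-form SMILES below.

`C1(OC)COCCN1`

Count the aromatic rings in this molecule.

The SMILES encodes a six-membered saturated ring with an oxygen and an N–H nitrogen at positions 1 and 4.
The 6-membered ring with one oxygen and one N–H (1,4) has only sp³ atoms, so it is not fully conjugated — not aromatic (morpholine).

0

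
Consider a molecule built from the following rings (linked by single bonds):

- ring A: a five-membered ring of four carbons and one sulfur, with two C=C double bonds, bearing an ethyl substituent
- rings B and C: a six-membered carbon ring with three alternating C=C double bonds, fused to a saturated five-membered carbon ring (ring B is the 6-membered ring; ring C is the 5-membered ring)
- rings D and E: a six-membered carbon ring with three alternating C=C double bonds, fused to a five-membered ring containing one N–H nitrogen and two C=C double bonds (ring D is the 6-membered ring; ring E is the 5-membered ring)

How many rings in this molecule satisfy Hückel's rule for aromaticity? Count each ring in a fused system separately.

4

Ring A is planar and fully conjugated; 2 ring double bonds (4 π electrons) plus a heteroatom lone pair (2) give 6 π electrons. 6 = 4(1)+2, so ring A is aromatic (thiophene).
Ring B has a continuous p-orbital overlap around the ring; 3 ring double bonds give 6 π electrons. 6 = 4(1)+2, so ring B is aromatic (benzene ring).
Ring C has three sp³ carbons, so it is not fully conjugated — not aromatic (cyclopentane ring).
Rings D and E form a fused bicyclic system (with one N–H) with 9 sp² atoms and 10 π electrons from ring double bonds plus a heteroatom lone pair. 10 = 4(2)+2, so the system is aromatic and both rings count as aromatic (indole).
Aromatic: A, B, D, E. Total: 4.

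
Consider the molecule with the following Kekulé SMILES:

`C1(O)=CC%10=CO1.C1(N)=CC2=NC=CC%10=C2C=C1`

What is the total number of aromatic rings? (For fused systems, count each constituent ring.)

The SMILES encodes a five-membered ring of four carbons and one oxygen, with two C=C double bonds; two fused six-membered rings, each with three alternating double bonds; one ring is all carbon and the other has one ring nitrogen.
The 5-membered ring with one oxygen is fully conjugated (every ring atom contributes a p orbital); 2 ring double bonds (4 π electrons) plus a heteroatom lone pair (2) give 6 π electrons. Since 6 = 4n+2 (n=1), it is aromatic (furan).
The fused 6/6-membered bicyclic (with one nitrogen) is a single π system with 10 sp² atoms and 10 π electrons from ring double bonds. 10 = 4(2)+2, so the system is aromatic and both rings count as aromatic (quinoline).
3 of the 3 rings are aromatic. Total: 3.

3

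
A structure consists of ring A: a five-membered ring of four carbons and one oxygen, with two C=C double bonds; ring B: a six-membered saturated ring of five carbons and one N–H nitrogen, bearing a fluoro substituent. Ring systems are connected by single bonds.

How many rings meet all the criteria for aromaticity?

Ring A has a continuous p-orbital overlap around the ring; 2 ring double bonds (4 π electrons) plus a heteroatom lone pair (2) give 6 π electrons. Since 6 = 4n+2 (n=1), ring A is aromatic (furan).
Ring B has only sp³ atoms, so it is not fully conjugated — not aromatic (piperidine).
Aromatic: A. Total: 1.

1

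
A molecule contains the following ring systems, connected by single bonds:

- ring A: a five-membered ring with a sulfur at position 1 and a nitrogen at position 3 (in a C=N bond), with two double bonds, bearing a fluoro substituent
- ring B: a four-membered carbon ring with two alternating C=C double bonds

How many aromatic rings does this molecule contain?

1

Ring A is planar and fully conjugated; 2 ring double bonds (4 π electrons) plus a heteroatom lone pair (2) give 6 π electrons. 6 = 4(1)+2, so ring A is aromatic (thiazole).
Ring B has only sp² ring atoms; a planar conformation would have a fully conjugated π system of 4 electrons. But 4 = 4(1), which is 4n not 4n+2, so ring B is not aromatic (cyclobutadiene) — cyclobutadiene is antiaromatic and distorts to a rectangle.
Aromatic: A. Total: 1.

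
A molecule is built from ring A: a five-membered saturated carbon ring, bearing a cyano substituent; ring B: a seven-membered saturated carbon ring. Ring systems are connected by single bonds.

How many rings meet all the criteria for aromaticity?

0

Ring A has only sp³ atoms, so it is not fully conjugated — not aromatic (cyclopentane).
Ring B has only sp³ atoms, so it is not fully conjugated — not aromatic (cycloheptane).
No ring is aromatic. Total: 0.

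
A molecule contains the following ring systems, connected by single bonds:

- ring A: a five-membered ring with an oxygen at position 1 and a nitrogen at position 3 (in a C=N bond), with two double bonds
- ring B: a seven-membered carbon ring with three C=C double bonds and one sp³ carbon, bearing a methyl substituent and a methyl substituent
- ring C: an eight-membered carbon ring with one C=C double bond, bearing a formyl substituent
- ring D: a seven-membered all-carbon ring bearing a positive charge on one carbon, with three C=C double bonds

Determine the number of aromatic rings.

2

Ring A is planar and fully conjugated; 2 ring double bonds (4 π electrons) plus a heteroatom lone pair (2) give 6 π electrons. Since 6 = 4n+2 (n=1), ring A is aromatic (oxazole).
Ring B has one sp³ carbon, so it is not fully conjugated — not aromatic (cycloheptatriene).
Ring C has six sp³ carbons, so it is not fully conjugated — not aromatic (cyclooctene).
Ring D is fully conjugated (every ring atom contributes a p orbital); 3 ring double bonds (6 π electrons) plus the carbocation's empty p orbital (0, but keeps the ring conjugated) give 6 π electrons. 6 = 4(1)+2, so ring D is aromatic (tropylium cation).
Aromatic: A, D. Total: 2.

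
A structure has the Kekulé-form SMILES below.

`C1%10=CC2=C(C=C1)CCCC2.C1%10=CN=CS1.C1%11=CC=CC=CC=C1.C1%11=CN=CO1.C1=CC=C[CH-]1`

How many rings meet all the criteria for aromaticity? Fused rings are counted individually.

4

The SMILES encodes a six-membered carbon ring with three alternating C=C double bonds, fused to a saturated six-membered carbon ring; a five-membered ring with a sulfur at position 1 and a nitrogen at position 3 (in a C=N bond), with two double bonds; an eight-membered carbon ring with four alternating C=C double bonds; a five-membered ring with an oxygen at position 1 and a nitrogen at position 3 (in a C=N bond), with two double bonds; a five-membered all-carbon ring bearing a negative charge on one carbon, with two C=C double bonds.
The 6-membered ring is planar and fully conjugated; 3 ring double bonds give 6 π electrons. That satisfies 4n+2 with n=1, so it is aromatic (benzene ring).
The second 6-membered ring has four sp³ carbons, so it is not fully conjugated — not aromatic (cyclohexane ring).
The 5-membered ring with one sulfur and one =N– has a continuous p-orbital overlap around the ring; 2 ring double bonds (4 π electrons) plus a heteroatom lone pair (2) give 6 π electrons. That satisfies 4n+2 with n=1, so it is aromatic (thiazole).
The 8-membered ring has only sp² ring atoms; a planar conformation would have a fully conjugated π system of 8 electrons. But 8 = 4(2), which is 4n not 4n+2, so it is not aromatic (cyclooctatetraene) — cyclooctatetraene distorts into a non-planar tub to avoid antiaromaticity.
The 5-membered ring with one oxygen and one =N– is planar and fully conjugated; 2 ring double bonds (4 π electrons) plus a heteroatom lone pair (2) give 6 π electrons. 6 = 4(1)+2, so it is aromatic (oxazole).
The 5-membered ring has a continuous p-orbital overlap around the ring; 2 ring double bonds (4 π electrons) plus the carbanion lone pair (2) give 6 π electrons. Since 6 = 4n+2 (n=1), it is aromatic (cyclopentadienyl anion).
4 of the 6 rings are aromatic. Total: 4.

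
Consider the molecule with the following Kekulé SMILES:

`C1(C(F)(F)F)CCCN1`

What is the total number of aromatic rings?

The SMILES encodes a five-membered saturated ring of four carbons and one N–H nitrogen.
The 5-membered ring with one N–H has only sp³ atoms, so it is not fully conjugated — not aromatic (pyrrolidine).

0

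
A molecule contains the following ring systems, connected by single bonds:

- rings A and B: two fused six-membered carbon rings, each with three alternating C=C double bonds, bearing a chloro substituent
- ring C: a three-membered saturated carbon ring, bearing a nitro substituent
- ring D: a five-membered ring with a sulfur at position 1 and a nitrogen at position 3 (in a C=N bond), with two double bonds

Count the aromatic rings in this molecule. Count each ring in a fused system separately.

Rings A and B form a fused bicyclic system with 10 sp² atoms and 10 π electrons from ring double bonds. 10 = 4(2)+2, so the system is aromatic and both rings count as aromatic (naphthalene).
Ring C has only sp³ atoms, so it is not fully conjugated — not aromatic (cyclopropane).
Ring D is fully conjugated (every ring atom contributes a p orbital); 2 ring double bonds (4 π electrons) plus a heteroatom lone pair (2) give 6 π electrons. Since 6 = 4n+2 (n=1), ring D is aromatic (thiazole).
Aromatic: A, B, D. Total: 3.

3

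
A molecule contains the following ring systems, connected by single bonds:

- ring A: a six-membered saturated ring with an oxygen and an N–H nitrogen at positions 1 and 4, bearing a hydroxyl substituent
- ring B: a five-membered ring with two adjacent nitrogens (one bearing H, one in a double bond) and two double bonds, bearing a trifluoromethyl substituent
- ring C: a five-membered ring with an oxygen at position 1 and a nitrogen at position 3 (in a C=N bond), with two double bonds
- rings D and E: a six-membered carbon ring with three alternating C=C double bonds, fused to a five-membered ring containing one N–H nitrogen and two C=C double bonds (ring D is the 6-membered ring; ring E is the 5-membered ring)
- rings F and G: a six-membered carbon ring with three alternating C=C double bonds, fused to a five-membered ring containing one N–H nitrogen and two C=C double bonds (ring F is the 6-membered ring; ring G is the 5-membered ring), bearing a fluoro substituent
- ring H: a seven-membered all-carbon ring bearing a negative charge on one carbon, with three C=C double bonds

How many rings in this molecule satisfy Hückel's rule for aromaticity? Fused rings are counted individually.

Ring A has only sp³ atoms, so it is not fully conjugated — not aromatic (morpholine).
Ring B is fully conjugated (every ring atom contributes a p orbital); 2 ring double bonds (4 π electrons) plus a heteroatom lone pair (2) give 6 π electrons. That satisfies 4n+2 with n=1, so ring B is aromatic (pyrazole).
Ring C has a continuous p-orbital overlap around the ring; 2 ring double bonds (4 π electrons) plus a heteroatom lone pair (2) give 6 π electrons. That satisfies 4n+2 with n=1, so ring C is aromatic (oxazole).
Rings D and E form a fused bicyclic system (with one N–H) with 9 sp² atoms and 10 π electrons from ring double bonds plus a heteroatom lone pair. 10 = 4(2)+2, so the system is aromatic and both rings count as aromatic (indole).
Rings F and G form a fused bicyclic system (with one N–H) with 9 sp² atoms and 10 π electrons from ring double bonds plus a heteroatom lone pair. 10 = 4(2)+2, so the system is aromatic and both rings count as aromatic (indole).
Ring H has only sp² ring atoms; a planar conformation would have a fully conjugated π system of 8 electrons. But 8 = 4(2), which is 4n not 4n+2, so ring H is not aromatic (cycloheptatrienyl anion).
Aromatic: B, C, D, E, F, G. Total: 6.

6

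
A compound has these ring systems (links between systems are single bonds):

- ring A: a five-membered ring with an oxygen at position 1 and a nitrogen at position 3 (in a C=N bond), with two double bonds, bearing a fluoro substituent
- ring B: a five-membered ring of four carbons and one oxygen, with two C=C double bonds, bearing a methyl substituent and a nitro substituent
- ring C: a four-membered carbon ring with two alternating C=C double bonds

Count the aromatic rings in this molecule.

Ring A is fully conjugated (every ring atom contributes a p orbital); 2 ring double bonds (4 π electrons) plus a heteroatom lone pair (2) give 6 π electrons. That satisfies 4n+2 with n=1, so ring A is aromatic (oxazole).
Ring B has a continuous p-orbital overlap around the ring; 2 ring double bonds (4 π electrons) plus a heteroatom lone pair (2) give 6 π electrons. That satisfies 4n+2 with n=1, so ring B is aromatic (furan).
Ring C has only sp² ring atoms; a planar conformation would have a fully conjugated π system of 4 electrons. But 4 = 4(1), which is 4n not 4n+2, so ring C is not aromatic (cyclobutadiene) — cyclobutadiene is antiaromatic and distorts to a rectangle.
Aromatic: A, B. Total: 2.

2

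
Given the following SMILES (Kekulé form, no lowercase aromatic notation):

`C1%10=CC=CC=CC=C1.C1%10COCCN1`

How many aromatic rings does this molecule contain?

The SMILES encodes an eight-membered carbon ring with four alternating C=C double bonds; a six-membered saturated ring with an oxygen and an N–H nitrogen at positions 1 and 4.
The 8-membered ring has only sp² ring atoms; a planar conformation would have a fully conjugated π system of 8 electrons. But 8 = 4(2), which is 4n not 4n+2, so it is not aromatic (cyclooctatetraene) — cyclooctatetraene distorts into a non-planar tub to avoid antiaromaticity.
The 6-membered ring with one oxygen and one N–H (1,4) has only sp³ atoms, so it is not fully conjugated — not aromatic (morpholine).
None of the rings are aromatic. Total: 0.

0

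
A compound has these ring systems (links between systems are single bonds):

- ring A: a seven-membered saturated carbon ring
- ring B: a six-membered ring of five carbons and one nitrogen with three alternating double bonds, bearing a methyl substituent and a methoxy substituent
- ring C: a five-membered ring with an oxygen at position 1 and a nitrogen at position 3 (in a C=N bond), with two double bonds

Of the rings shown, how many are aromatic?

Ring A has only sp³ atoms, so it is not fully conjugated — not aromatic (cycloheptane).
Ring B has a continuous p-orbital overlap around the ring; 3 ring double bonds give 6 π electrons. That satisfies 4n+2 with n=1, so ring B is aromatic (pyridine).
Ring C is planar and fully conjugated; 2 ring double bonds (4 π electrons) plus a heteroatom lone pair (2) give 6 π electrons. Since 6 = 4n+2 (n=1), ring C is aromatic (oxazole).
Aromatic: B, C. Total: 2.

2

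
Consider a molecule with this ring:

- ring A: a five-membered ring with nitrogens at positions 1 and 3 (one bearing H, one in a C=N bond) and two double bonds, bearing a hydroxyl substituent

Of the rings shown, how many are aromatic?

1

Ring A has a continuous p-orbital overlap around the ring; 2 ring double bonds (4 π electrons) plus a heteroatom lone pair (2) give 6 π electrons. 6 = 4(1)+2, so ring A is aromatic (imidazole).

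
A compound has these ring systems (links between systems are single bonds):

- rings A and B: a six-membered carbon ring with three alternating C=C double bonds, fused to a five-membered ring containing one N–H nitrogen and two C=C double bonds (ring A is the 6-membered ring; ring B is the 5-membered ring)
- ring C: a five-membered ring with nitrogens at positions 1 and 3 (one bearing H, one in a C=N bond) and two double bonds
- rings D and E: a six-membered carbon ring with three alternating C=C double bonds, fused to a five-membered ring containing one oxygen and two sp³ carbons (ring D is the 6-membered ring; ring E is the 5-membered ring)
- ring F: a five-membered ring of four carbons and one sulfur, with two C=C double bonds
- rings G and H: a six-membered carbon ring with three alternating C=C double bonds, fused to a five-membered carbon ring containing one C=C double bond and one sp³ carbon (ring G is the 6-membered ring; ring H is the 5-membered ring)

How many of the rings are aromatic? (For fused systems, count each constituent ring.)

6

Rings A and B form a fused bicyclic system (with one N–H) with 9 sp² atoms and 10 π electrons from ring double bonds plus a heteroatom lone pair. 10 = 4(2)+2, so the system is aromatic and both rings count as aromatic (indole).
Ring C has a continuous p-orbital overlap around the ring; 2 ring double bonds (4 π electrons) plus a heteroatom lone pair (2) give 6 π electrons. 6 = 4(1)+2, so ring C is aromatic (imidazole).
Ring D is fully conjugated (every ring atom contributes a p orbital); 3 ring double bonds give 6 π electrons. That satisfies 4n+2 with n=1, so ring D is aromatic (benzene ring).
Ring E has two sp³ carbons, so it is not fully conjugated — not aromatic (oxolane ring).
Ring F is planar and fully conjugated; 2 ring double bonds (4 π electrons) plus a heteroatom lone pair (2) give 6 π electrons. That satisfies 4n+2 with n=1, so ring F is aromatic (thiophene).
Ring G is fully conjugated (every ring atom contributes a p orbital); 3 ring double bonds give 6 π electrons. 6 = 4(1)+2, so ring G is aromatic (benzene ring).
Ring H has one sp³ carbon, so it is not fully conjugated — not aromatic (cyclopentene ring).
Aromatic: A, B, C, D, F, G. Total: 6.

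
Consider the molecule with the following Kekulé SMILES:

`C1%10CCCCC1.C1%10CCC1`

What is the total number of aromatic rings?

0

The SMILES encodes a six-membered saturated carbon ring; a four-membered saturated carbon ring.
The 6-membered ring has only sp³ atoms, so it is not fully conjugated — not aromatic (cyclohexane).
The 4-membered ring has only sp³ atoms, so it is not fully conjugated — not aromatic (cyclobutane).
None of the rings are aromatic. Total: 0.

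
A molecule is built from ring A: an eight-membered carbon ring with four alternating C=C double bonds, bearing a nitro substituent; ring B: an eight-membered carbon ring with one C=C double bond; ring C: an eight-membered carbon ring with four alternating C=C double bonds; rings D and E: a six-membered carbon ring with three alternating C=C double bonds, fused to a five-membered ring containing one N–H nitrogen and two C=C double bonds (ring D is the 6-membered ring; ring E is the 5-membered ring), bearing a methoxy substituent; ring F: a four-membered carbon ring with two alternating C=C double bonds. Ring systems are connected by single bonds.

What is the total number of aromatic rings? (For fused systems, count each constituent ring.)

Ring A has only sp² ring atoms; a planar conformation would have a fully conjugated π system of 8 electrons. But 8 = 4(2), which is 4n not 4n+2, so ring A is not aromatic (cyclooctatetraene) — cyclooctatetraene distorts into a non-planar tub to avoid antiaromaticity.
Ring B has six sp³ carbons, so it is not fully conjugated — not aromatic (cyclooctene).
Ring C has only sp² ring atoms; a planar conformation would have a fully conjugated π system of 8 electrons. But 8 = 4(2), which is 4n not 4n+2, so ring C is not aromatic (cyclooctatetraene) — cyclooctatetraene distorts into a non-planar tub to avoid antiaromaticity.
Rings D and E form a fused bicyclic system (with one N–H) with 9 sp² atoms and 10 π electrons from ring double bonds plus a heteroatom lone pair. 10 = 4(2)+2, so the system is aromatic and both rings count as aromatic (indole).
Ring F has only sp² ring atoms; a planar conformation would have a fully conjugated π system of 4 electrons. But 4 = 4(1), which is 4n not 4n+2, so ring F is not aromatic (cyclobutadiene) — cyclobutadiene is antiaromatic and distorts to a rectangle.
Aromatic: D, E. Total: 2.

2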